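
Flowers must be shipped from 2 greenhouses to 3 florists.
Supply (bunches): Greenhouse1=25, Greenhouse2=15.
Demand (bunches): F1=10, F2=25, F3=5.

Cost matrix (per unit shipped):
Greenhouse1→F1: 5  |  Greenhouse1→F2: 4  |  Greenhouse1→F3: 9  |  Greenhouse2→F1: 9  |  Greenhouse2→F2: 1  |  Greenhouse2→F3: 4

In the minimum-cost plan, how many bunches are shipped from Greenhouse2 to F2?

10

Solving gives:
  Greenhouse1–F1: 10 × 5 = 50
  Greenhouse1–F2: 15 × 4 = 60
  Greenhouse2–F2: 10 × 1 = 10
  Greenhouse2–F3: 5 × 4 = 20
Total cost = 140.
So Greenhouse2→F2 carries 10 bunches.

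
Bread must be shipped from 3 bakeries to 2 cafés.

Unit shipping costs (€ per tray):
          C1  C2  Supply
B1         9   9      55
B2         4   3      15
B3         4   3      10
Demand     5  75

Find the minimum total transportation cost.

570

One minimum-cost allocation:
  B1->C1: 5 trays
  B1->C2: 50 trays
  B2->C2: 15 trays
  B3->C2: 10 trays
Total cost = €570.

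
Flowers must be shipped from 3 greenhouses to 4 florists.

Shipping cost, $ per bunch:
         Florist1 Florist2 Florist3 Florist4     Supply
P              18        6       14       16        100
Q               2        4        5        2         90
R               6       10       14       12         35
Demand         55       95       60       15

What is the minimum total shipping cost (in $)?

An optimal shipping plan:
  P to Florist2: 95 × $6 = $570
  P to Florist3: 5 × $14 = $70
  Q to Florist1: 20 × $2 = $40
  Q to Florist3: 55 × $5 = $275
  Q to Florist4: 15 × $2 = $30
  R to Florist1: 35 × $6 = $210
Total = 570 + 70 + 40 + 275 + 30 + 210 = $1195.

1195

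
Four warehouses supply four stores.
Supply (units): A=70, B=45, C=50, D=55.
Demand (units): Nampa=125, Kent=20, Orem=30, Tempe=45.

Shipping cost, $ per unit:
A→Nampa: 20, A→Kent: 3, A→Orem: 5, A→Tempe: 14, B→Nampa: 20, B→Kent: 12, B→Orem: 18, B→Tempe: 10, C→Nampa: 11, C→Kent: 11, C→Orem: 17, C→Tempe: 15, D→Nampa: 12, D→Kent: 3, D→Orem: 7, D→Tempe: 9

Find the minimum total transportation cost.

A cheapest plan:
  A->Nampa: 20 × $20 = $400
  A->Kent: 20 × $3 = $60
  A->Orem: 30 × $5 = $150
  B->Tempe: 45 × $10 = $450
  C->Nampa: 50 × $11 = $550
  D->Nampa: 55 × $12 = $660
Total = 400 + 60 + 150 + 450 + 550 + 660 = $2270.
(Supply check: A ships 70; B ships 45; C ships 50; D ships 55.)

2270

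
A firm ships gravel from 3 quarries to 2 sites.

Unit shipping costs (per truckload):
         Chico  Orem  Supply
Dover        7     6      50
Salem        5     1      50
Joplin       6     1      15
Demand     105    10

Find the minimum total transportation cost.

An optimal shipping plan:
  Dover->Chico: 50 × 7 = 350
  Salem->Chico: 50 × 5 = 250
  Joplin->Chico: 5 × 6 = 30
  Joplin->Orem: 10 × 1 = 10
Total = 350 + 250 + 30 + 10 = 640.

640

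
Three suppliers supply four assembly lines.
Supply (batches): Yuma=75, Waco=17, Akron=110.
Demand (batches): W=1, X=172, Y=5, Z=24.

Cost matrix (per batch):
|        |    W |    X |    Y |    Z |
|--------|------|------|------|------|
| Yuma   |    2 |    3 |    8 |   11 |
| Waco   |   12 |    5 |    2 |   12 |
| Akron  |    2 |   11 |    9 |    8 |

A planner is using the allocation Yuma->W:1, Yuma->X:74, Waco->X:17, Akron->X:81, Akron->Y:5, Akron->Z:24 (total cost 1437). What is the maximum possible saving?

Current plan cost = 1·2 + 74·3 + 17·5 + 81·11 + 5·9 + 24·8 = 1437.
Optimal plan:
  Yuma–X: 75 × 3 = 225
  Waco–X: 12 × 5 = 60
  Waco–Y: 5 × 2 = 10
  Akron–W: 1 × 2 = 2
  Akron–X: 85 × 11 = 935
  Akron–Z: 24 × 8 = 192
Optimal cost = 1424.
Saving = 1437 − 1424 = 13.

13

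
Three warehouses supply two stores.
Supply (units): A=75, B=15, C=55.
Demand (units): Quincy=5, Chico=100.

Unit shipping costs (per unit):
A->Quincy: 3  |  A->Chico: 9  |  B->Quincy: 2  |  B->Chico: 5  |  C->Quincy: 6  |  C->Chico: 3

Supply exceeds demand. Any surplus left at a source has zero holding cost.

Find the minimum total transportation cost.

One minimum-cost allocation:
  A->Quincy: 5 × 3 = 15
  A->Chico: 30 × 9 = 270
  B->Chico: 15 × 5 = 75
  C->Chico: 55 × 3 = 165
Total = 15 + 270 + 75 + 165 = 525.

525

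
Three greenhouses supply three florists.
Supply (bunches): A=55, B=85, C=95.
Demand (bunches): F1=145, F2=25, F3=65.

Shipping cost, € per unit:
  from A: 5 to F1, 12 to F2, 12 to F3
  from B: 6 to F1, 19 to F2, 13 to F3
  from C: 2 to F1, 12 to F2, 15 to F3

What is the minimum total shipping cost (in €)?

1605

A cheapest plan:
  A–F2: 25 × €12 = €300
  A–F3: 30 × €12 = €360
  B–F1: 50 × €6 = €300
  B–F3: 35 × €13 = €455
  C–F1: 95 × €2 = €190
Total = 300 + 360 + 300 + 455 + 190 = €1605.
(Supply check: A ships 55; B ships 85; C ships 95.)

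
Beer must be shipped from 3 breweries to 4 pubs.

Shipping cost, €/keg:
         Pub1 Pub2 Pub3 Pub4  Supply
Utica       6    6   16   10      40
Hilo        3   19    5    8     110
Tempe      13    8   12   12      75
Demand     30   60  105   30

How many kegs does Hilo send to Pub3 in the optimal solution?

105

Solving gives:
  Utica->Pub1: 25 × €6 = €150
  Utica->Pub2: 15 × €6 = €90
  Hilo->Pub1: 5 × €3 = €15
  Hilo->Pub3: 105 × €5 = €525
  Tempe->Pub2: 45 × €8 = €360
  Tempe->Pub4: 30 × €12 = €360
Total cost = €1500.
So Hilo→Pub3 carries 105 kegs.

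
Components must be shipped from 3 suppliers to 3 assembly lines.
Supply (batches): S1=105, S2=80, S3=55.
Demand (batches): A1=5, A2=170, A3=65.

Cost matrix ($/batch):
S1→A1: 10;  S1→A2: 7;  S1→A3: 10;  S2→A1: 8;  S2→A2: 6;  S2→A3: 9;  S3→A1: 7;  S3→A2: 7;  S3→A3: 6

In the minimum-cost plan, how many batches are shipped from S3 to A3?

55

Optimal shipments:
  S1->A2: 95 × $7 = $665
  S1->A3: 10 × $10 = $100
  S2->A1: 5 × $8 = $40
  S2->A2: 75 × $6 = $450
  S3->A3: 55 × $6 = $330
Total cost = $1585.
So S3→A3 carries 55 batches.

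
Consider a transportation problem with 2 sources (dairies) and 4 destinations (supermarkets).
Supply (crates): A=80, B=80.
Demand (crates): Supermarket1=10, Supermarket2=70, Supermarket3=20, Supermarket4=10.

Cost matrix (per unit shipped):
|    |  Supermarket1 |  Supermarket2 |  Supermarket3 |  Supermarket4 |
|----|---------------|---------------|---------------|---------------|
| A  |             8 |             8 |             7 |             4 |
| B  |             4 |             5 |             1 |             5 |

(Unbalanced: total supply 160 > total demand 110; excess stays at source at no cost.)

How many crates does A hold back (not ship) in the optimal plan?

50

An optimal plan:
  A–Supermarket2: 20 crates
  A–Supermarket4: 10 crates
  B–Supermarket1: 10 crates
  B–Supermarket2: 50 crates
  B–Supermarket3: 20 crates
Total cost = 510.
A ships 30 of its 80, leaving 50.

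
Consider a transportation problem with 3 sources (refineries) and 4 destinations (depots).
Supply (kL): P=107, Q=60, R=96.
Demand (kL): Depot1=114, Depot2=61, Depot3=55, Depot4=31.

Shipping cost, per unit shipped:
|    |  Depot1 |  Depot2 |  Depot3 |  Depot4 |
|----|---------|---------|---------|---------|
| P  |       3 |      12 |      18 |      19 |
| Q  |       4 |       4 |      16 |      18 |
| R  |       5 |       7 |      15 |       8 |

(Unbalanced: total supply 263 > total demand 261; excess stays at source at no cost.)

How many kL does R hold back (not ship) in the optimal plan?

2

Minimum-cost shipments:
  P–Depot1: 107 × 3 = 321
  Q–Depot2: 60 × 4 = 240
  R–Depot1: 7 × 5 = 35
  R–Depot2: 1 × 7 = 7
  R–Depot3: 55 × 15 = 825
  R–Depot4: 31 × 8 = 248
Total cost = 1676.
R ships 94 of its 96, leaving 2.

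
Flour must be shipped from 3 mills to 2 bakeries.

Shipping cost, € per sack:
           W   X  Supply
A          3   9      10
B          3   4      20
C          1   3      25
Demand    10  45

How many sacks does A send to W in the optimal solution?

Solving gives:
  A–W: 10 × €3 = €30
  B–X: 20 × €4 = €80
  C–X: 25 × €3 = €75
Total cost = €185.
So A→W carries 10 sacks.

10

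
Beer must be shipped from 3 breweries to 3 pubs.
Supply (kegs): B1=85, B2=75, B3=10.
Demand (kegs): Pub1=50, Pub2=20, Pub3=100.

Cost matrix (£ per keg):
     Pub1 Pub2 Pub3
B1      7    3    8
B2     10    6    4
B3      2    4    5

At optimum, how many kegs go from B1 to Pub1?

Solving gives:
  B1–Pub1: 40 × £7 = £280
  B1–Pub2: 20 × £3 = £60
  B1–Pub3: 25 × £8 = £200
  B2–Pub3: 75 × £4 = £300
  B3–Pub1: 10 × £2 = £20
Total cost = £860.
So B1→Pub1 carries 40 kegs.

40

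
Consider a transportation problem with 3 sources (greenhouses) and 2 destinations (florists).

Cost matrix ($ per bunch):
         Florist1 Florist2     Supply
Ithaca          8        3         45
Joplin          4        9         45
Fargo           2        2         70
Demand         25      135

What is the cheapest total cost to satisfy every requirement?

Optimal allocation:
  Ithaca–Florist2: 45 × $3 = $135
  Joplin–Florist1: 25 × $4 = $100
  Joplin–Florist2: 20 × $9 = $180
  Fargo–Florist2: 70 × $2 = $140
Total = 135 + 100 + 180 + 140 = $555.

555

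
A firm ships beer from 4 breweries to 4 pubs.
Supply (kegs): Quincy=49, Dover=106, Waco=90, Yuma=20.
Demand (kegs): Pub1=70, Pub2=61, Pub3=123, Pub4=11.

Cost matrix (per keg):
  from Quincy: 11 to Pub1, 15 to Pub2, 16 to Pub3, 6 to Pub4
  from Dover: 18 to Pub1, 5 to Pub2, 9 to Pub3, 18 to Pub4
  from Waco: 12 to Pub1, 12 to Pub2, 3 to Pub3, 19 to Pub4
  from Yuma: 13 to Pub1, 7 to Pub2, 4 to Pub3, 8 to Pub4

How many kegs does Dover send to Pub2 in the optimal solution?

61

The minimum-cost plan:
  Quincy to Pub1: 38 × 11 = 418
  Quincy to Pub4: 11 × 6 = 66
  Dover to Pub1: 32 × 18 = 576
  Dover to Pub2: 61 × 5 = 305
  Dover to Pub3: 13 × 9 = 117
  Waco to Pub3: 90 × 3 = 270
  Yuma to Pub3: 20 × 4 = 80
Total cost = 1832.
So Dover→Pub2 carries 61 kegs.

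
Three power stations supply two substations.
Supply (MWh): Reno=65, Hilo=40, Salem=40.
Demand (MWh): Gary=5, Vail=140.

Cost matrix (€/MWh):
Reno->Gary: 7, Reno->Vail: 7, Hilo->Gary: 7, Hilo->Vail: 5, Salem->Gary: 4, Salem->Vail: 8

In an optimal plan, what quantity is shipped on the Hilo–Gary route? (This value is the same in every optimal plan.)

The minimum-cost plan:
  Reno–Vail: 65 MWh
  Hilo–Vail: 40 MWh
  Salem–Gary: 5 MWh
  Salem–Vail: 35 MWh
Total cost = €955.
The route Hilo→Gary is not used.

0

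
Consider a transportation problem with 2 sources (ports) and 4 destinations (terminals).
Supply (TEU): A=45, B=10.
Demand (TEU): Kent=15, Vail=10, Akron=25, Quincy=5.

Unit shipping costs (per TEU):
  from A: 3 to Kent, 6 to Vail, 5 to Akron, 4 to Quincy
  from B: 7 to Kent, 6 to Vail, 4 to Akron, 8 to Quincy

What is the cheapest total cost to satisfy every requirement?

An optimal shipping plan:
  A->Kent: 15 × 3 = 45
  A->Vail: 10 × 6 = 60
  A->Akron: 15 × 5 = 75
  A->Quincy: 5 × 4 = 20
  B->Akron: 10 × 4 = 40
Total = 45 + 60 + 75 + 20 + 40 = 240.

240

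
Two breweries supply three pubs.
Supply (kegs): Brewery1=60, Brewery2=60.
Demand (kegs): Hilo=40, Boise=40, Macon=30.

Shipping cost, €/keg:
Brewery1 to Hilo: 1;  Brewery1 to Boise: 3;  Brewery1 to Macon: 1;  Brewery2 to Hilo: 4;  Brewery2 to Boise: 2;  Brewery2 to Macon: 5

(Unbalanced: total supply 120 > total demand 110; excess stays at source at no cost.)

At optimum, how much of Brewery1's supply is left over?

0

An optimal plan:
  Brewery1–Hilo: 30 kegs
  Brewery1–Macon: 30 kegs
  Brewery2–Hilo: 10 kegs
  Brewery2–Boise: 40 kegs
Total cost = €180.
Brewery1 ships 60 of its 60, leaving 0.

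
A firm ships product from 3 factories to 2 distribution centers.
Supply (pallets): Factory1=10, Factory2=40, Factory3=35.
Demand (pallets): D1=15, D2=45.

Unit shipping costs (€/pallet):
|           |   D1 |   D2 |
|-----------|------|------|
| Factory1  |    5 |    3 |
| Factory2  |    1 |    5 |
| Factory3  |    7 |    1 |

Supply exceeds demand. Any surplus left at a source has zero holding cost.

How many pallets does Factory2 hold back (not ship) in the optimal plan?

Minimum-cost shipments:
  Factory1 to D2: 10 × €3 = €30
  Factory2 to D1: 15 × €1 = €15
  Factory3 to D2: 35 × €1 = €35
Total cost = €80.
Factory2 ships 15 of its 40, leaving 25.

25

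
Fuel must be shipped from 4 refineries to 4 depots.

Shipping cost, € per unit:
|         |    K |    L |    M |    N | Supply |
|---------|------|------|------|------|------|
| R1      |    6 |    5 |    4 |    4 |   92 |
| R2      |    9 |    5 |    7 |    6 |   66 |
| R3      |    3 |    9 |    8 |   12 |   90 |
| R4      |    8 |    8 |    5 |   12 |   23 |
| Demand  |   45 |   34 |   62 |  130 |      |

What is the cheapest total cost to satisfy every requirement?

1352

Optimal allocation:
  R1 to N: 92 × €4 = €368
  R2 to L: 28 × €5 = €140
  R2 to N: 38 × €6 = €228
  R3 to K: 45 × €3 = €135
  R3 to L: 6 × €9 = €54
  R3 to M: 39 × €8 = €312
  R4 to M: 23 × €5 = €115
Total = 368 + 140 + 228 + 135 + 54 + 312 + 115 = €1352.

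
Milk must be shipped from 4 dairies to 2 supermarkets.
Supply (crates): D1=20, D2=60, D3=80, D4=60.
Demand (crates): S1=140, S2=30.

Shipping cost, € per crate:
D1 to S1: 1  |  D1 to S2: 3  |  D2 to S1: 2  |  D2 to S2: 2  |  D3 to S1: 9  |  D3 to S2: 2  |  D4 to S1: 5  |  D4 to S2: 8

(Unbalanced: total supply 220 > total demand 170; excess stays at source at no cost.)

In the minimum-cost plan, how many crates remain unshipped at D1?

0

Minimum-cost shipments:
  D1->S1: 20 × €1 = €20
  D2->S1: 60 × €2 = €120
  D3->S2: 30 × €2 = €60
  D4->S1: 60 × €5 = €300
Total cost = €500.
D1 ships 20 of its 20, leaving 0.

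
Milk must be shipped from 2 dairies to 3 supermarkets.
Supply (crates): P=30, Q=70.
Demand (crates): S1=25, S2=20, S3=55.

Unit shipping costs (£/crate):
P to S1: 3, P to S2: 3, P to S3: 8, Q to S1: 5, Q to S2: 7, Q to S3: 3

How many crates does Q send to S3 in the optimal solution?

55

The minimum-cost plan:
  P->S1: 10 × £3 = £30
  P->S2: 20 × £3 = £60
  Q->S1: 15 × £5 = £75
  Q->S3: 55 × £3 = £165
Total cost = £330.
So Q→S3 carries 55 crates.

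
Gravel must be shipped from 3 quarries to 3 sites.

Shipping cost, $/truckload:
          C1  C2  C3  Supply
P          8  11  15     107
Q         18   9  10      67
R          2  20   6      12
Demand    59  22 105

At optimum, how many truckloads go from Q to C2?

Optimal shipments:
  P–C1: 59 × $8 = $472
  P–C2: 22 × $11 = $242
  P–C3: 26 × $15 = $390
  Q–C3: 67 × $10 = $670
  R–C3: 12 × $6 = $72
Total cost = $1846.
The route Q→C2 is not used.

0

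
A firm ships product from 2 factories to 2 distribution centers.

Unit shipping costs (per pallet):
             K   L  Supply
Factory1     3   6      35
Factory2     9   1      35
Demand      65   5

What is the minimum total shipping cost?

380

One minimum-cost allocation:
  Factory1->K: 35 × 3 = 105
  Factory2->K: 30 × 9 = 270
  Factory2->L: 5 × 1 = 5
Total = 105 + 270 + 5 = 380.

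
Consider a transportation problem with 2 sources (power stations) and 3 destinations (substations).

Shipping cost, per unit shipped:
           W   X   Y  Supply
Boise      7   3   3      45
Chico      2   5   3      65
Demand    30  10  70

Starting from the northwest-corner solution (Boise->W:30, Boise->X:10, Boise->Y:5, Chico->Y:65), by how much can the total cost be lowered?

Current plan cost = 30·7 + 10·3 + 5·3 + 65·3 = 450.
Optimal plan:
  Boise–X: 10 × 3 = 30
  Boise–Y: 35 × 3 = 105
  Chico–W: 30 × 2 = 60
  Chico–Y: 35 × 3 = 105
Optimal cost = 300.
Saving = 450 − 300 = 150.

150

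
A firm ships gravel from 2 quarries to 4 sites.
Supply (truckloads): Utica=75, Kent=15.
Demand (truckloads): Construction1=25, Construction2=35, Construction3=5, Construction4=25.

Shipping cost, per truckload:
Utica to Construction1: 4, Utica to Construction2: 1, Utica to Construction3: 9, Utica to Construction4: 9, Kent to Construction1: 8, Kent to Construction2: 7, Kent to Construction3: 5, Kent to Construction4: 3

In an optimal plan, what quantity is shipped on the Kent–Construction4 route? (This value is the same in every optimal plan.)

The minimum-cost plan:
  Utica–Construction1: 25 × 4 = 100
  Utica–Construction2: 35 × 1 = 35
  Utica–Construction3: 5 × 9 = 45
  Utica–Construction4: 10 × 9 = 90
  Kent–Construction4: 15 × 3 = 45
Total cost = 315.
So Kent→Construction4 carries 15 truckloads.

15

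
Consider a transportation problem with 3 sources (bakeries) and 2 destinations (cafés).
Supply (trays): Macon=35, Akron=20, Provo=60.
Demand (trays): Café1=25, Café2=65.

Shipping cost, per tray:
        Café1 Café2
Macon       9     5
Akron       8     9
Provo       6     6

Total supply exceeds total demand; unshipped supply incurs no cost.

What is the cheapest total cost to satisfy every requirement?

505

An optimal shipping plan:
  Macon->Café2: 35 × 5 = 175
  Provo->Café1: 25 × 6 = 150
  Provo->Café2: 30 × 6 = 180
Total = 175 + 150 + 180 = 505.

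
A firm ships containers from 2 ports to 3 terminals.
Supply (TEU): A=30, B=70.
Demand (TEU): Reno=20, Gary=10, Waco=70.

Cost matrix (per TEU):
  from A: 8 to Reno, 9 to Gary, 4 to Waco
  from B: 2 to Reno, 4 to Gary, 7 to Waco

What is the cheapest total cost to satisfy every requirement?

480

Optimal allocation:
  A→Waco: 30 × 4 = 120
  B→Reno: 20 × 2 = 40
  B→Gary: 10 × 4 = 40
  B→Waco: 40 × 7 = 280
Total = 120 + 40 + 40 + 280 = 480.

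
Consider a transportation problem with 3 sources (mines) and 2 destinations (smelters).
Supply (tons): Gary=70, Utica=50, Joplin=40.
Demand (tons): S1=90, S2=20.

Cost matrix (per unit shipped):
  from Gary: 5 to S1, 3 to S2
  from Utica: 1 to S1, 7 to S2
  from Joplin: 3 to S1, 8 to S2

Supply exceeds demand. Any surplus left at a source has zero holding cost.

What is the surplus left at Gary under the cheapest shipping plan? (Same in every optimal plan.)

50

Minimum-cost shipments:
  Gary->S2: 20 × 3 = 60
  Utica->S1: 50 × 1 = 50
  Joplin->S1: 40 × 3 = 120
Total cost = 230.
Gary ships 20 of its 70, leaving 50.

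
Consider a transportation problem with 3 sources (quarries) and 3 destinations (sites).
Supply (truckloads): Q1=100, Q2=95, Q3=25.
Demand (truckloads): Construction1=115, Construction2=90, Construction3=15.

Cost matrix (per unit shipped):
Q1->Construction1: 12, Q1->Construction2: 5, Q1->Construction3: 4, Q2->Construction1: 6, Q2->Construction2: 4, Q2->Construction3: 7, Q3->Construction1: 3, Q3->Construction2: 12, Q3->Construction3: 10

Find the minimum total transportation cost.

1120

Optimal allocation:
  Q1→Construction2: 85 × 5 = 425
  Q1→Construction3: 15 × 4 = 60
  Q2→Construction1: 90 × 6 = 540
  Q2→Construction2: 5 × 4 = 20
  Q3→Construction1: 25 × 3 = 75
Total = 425 + 60 + 540 + 20 + 75 = 1120.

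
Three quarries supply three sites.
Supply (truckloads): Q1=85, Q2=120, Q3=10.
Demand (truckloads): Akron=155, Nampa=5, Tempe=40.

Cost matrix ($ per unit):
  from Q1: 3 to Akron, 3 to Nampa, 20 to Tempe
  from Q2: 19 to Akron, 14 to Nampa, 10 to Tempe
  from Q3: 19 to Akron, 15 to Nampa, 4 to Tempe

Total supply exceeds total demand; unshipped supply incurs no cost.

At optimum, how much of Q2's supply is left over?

15

Minimum-cost shipments:
  Q1 to Akron: 85 × $3 = $255
  Q2 to Akron: 70 × $19 = $1330
  Q2 to Nampa: 5 × $14 = $70
  Q2 to Tempe: 30 × $10 = $300
  Q3 to Tempe: 10 × $4 = $40
Total cost = $1995.
Q2 ships 105 of its 120, leaving 15.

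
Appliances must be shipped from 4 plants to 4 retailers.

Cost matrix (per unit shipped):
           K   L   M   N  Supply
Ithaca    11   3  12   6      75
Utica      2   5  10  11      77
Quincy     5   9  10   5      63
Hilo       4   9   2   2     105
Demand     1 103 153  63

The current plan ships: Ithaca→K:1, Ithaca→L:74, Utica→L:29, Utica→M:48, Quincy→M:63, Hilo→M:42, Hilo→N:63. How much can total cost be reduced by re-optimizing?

326

Current plan cost = 1·11 + 74·3 + 29·5 + 48·10 + 63·10 + 42·2 + 63·2 = 1698.
Optimal plan:
  Ithaca→L: 75 × 3 = 225
  Utica→K: 1 × 2 = 2
  Utica→L: 28 × 5 = 140
  Utica→M: 48 × 10 = 480
  Quincy→N: 63 × 5 = 315
  Hilo→M: 105 × 2 = 210
Optimal cost = 1372.
Saving = 1698 − 1372 = 326.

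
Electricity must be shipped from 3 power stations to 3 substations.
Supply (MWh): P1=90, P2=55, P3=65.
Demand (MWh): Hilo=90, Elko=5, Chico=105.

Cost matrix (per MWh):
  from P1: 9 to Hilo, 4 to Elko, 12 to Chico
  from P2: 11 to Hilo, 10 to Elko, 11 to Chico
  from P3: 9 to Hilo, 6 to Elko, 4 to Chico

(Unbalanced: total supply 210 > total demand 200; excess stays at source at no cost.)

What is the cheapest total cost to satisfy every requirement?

1540

One minimum-cost allocation:
  P1->Hilo: 85 × 9 = 765
  P1->Elko: 5 × 4 = 20
  P2->Hilo: 5 × 11 = 55
  P2->Chico: 40 × 11 = 440
  P3->Chico: 65 × 4 = 260
Total = 765 + 20 + 55 + 440 + 260 = 1540.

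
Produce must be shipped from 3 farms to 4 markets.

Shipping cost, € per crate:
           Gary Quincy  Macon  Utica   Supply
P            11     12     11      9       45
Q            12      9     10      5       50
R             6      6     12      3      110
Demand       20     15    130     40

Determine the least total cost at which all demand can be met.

Optimal allocation:
  P->Macon: 45 × €11 = €495
  Q->Macon: 50 × €10 = €500
  R->Gary: 20 × €6 = €120
  R->Quincy: 15 × €6 = €90
  R->Macon: 35 × €12 = €420
  R->Utica: 40 × €3 = €120
Total = 495 + 500 + 120 + 90 + 420 + 120 = €1745.
(Supply check: P ships 45; Q ships 50; R ships 110.)

1745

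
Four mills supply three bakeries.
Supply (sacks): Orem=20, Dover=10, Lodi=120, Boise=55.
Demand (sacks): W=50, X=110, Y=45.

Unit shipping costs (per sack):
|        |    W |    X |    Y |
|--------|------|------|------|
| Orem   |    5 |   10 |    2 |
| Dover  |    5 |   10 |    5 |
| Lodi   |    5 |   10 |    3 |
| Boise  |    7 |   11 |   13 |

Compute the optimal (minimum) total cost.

1520

An optimal shipping plan:
  Orem–Y: 20 sacks
  Dover–X: 10 sacks
  Lodi–W: 50 sacks
  Lodi–X: 45 sacks
  Lodi–Y: 25 sacks
  Boise–X: 55 sacks
Total cost = 1520.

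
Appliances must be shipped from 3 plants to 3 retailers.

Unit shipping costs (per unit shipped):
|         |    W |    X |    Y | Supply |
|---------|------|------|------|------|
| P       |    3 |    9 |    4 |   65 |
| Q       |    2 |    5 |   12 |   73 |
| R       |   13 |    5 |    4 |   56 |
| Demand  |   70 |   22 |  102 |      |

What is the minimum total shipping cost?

One minimum-cost allocation:
  P→Y: 65 × 4 = 260
  Q→W: 70 × 2 = 140
  Q→X: 3 × 5 = 15
  R→X: 19 × 5 = 95
  R→Y: 37 × 4 = 148
Total = 260 + 140 + 15 + 95 + 148 = 658.
(Supply check: P ships 65; Q ships 73; R ships 56.)

658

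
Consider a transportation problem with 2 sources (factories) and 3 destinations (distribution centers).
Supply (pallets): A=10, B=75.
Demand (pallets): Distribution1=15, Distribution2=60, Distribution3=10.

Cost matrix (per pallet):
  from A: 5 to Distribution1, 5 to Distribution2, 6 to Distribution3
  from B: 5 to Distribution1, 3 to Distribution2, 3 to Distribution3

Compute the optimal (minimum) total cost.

285

A cheapest plan:
  A–Distribution1: 10 pallets
  B–Distribution1: 5 pallets
  B–Distribution2: 60 pallets
  B–Distribution3: 10 pallets
Total cost = 285.
(Supply check: A ships 10; B ships 75.)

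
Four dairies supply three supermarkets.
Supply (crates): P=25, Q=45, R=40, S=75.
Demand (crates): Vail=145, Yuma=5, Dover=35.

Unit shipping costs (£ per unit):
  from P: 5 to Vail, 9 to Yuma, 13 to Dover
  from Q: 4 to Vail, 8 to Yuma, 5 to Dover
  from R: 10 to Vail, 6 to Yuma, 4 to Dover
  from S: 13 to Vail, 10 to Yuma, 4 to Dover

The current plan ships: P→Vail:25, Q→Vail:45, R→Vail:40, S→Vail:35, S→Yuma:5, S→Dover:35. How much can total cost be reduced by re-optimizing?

5

Current plan cost = 25·5 + 45·4 + 40·10 + 35·13 + 5·10 + 35·4 = £1350.
Optimal plan:
  P->Vail: 25 × £5 = £125
  Q->Vail: 45 × £4 = £180
  R->Vail: 35 × £10 = £350
  R->Yuma: 5 × £6 = £30
  S->Vail: 40 × £13 = £520
  S->Dover: 35 × £4 = £140
Optimal cost = £1345.
Saving = 1350 − 1345 = £5.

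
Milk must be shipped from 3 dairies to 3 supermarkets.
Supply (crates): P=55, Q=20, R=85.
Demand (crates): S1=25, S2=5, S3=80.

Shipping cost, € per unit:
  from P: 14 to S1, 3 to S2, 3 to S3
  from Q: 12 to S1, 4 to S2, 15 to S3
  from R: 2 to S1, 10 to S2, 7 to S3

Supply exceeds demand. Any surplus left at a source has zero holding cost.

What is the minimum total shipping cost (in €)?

A cheapest plan:
  P–S3: 55 crates
  Q–S2: 5 crates
  R–S1: 25 crates
  R–S3: 25 crates
Total cost = €410.
(Supply check: P ships 55; Q ships 5; R ships 50.)

410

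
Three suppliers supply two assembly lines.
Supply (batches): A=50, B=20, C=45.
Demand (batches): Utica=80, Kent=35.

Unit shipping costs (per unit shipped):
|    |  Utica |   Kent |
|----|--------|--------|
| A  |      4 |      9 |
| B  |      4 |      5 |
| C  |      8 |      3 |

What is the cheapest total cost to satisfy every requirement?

465

A cheapest plan:
  A→Utica: 50 × 4 = 200
  B→Utica: 20 × 4 = 80
  C→Utica: 10 × 8 = 80
  C→Kent: 35 × 3 = 105
Total = 200 + 80 + 80 + 105 = 465.
(Supply check: A ships 50; B ships 20; C ships 45.)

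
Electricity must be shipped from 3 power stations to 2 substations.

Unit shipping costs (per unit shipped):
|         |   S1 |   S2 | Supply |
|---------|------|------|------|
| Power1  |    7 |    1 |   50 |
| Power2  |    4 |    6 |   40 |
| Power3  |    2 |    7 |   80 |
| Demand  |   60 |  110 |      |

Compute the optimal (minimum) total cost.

550

Optimal allocation:
  Power1–S2: 50 × 1 = 50
  Power2–S2: 40 × 6 = 240
  Power3–S1: 60 × 2 = 120
  Power3–S2: 20 × 7 = 140
Total = 50 + 240 + 120 + 140 = 550.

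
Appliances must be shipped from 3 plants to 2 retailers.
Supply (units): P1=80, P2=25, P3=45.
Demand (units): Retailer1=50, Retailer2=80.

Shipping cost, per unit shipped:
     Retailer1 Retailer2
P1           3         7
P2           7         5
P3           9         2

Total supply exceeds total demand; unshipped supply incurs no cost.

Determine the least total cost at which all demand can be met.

435

Optimal allocation:
  P1 to Retailer1: 50 × 3 = 150
  P1 to Retailer2: 10 × 7 = 70
  P2 to Retailer2: 25 × 5 = 125
  P3 to Retailer2: 45 × 2 = 90
Total = 150 + 70 + 125 + 90 = 435.
(Supply check: P1 ships 60; P2 ships 25; P3 ships 45.)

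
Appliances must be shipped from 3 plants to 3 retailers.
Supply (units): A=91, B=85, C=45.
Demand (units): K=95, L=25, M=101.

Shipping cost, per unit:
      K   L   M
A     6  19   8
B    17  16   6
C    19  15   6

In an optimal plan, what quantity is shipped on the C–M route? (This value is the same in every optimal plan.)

20

Solving gives:
  A→K: 91 units
  B→K: 4 units
  B→M: 81 units
  C→L: 25 units
  C→M: 20 units
Total cost = 1595.
So C→M carries 20 units.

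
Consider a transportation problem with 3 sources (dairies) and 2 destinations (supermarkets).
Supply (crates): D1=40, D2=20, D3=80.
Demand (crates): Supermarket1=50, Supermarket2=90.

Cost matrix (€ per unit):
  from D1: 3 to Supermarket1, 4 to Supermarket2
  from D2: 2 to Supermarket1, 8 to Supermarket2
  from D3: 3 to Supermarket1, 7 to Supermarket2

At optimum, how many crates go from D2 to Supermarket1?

20

Solving gives:
  D1 to Supermarket2: 40 × €4 = €160
  D2 to Supermarket1: 20 × €2 = €40
  D3 to Supermarket1: 30 × €3 = €90
  D3 to Supermarket2: 50 × €7 = €350
Total cost = €640.
So D2→Supermarket1 carries 20 crates.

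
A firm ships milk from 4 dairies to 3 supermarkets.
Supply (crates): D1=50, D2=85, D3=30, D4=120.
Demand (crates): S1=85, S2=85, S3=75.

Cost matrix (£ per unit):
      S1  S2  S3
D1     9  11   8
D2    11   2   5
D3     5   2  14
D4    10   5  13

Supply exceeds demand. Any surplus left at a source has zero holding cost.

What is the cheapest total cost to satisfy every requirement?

1420

A cheapest plan:
  D1->S1: 50 crates
  D2->S2: 10 crates
  D2->S3: 75 crates
  D3->S1: 30 crates
  D4->S1: 5 crates
  D4->S2: 75 crates
Total cost = £1420.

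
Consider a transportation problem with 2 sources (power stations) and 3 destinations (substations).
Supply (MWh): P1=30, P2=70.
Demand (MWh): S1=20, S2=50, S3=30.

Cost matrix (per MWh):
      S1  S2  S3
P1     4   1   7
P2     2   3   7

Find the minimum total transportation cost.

340

A cheapest plan:
  P1 to S2: 30 × 1 = 30
  P2 to S1: 20 × 2 = 40
  P2 to S2: 20 × 3 = 60
  P2 to S3: 30 × 7 = 210
Total = 30 + 40 + 60 + 210 = 340.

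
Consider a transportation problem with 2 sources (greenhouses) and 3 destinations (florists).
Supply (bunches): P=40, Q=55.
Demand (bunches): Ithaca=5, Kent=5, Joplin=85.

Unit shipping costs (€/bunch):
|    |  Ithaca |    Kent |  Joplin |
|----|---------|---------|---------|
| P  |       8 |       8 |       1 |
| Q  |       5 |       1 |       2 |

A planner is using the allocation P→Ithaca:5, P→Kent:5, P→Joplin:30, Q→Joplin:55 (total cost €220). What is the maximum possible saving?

60

Current plan cost = 5·8 + 5·8 + 30·1 + 55·2 = €220.
Optimal plan:
  P->Joplin: 40 bunches
  Q->Ithaca: 5 bunches
  Q->Kent: 5 bunches
  Q->Joplin: 45 bunches
Optimal cost = €160.
Saving = 220 − 160 = €60.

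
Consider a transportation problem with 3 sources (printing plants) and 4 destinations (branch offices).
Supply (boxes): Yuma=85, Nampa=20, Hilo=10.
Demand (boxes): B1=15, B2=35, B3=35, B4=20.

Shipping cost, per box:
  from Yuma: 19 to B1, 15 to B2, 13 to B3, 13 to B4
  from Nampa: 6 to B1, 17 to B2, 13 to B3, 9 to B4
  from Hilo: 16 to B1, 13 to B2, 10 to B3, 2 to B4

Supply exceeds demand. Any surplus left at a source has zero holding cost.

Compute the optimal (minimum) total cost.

1200

A cheapest plan:
  Yuma→B2: 35 × 15 = 525
  Yuma→B3: 35 × 13 = 455
  Yuma→B4: 5 × 13 = 65
  Nampa→B1: 15 × 6 = 90
  Nampa→B4: 5 × 9 = 45
  Hilo→B4: 10 × 2 = 20
Total = 525 + 455 + 65 + 90 + 45 + 20 = 1200.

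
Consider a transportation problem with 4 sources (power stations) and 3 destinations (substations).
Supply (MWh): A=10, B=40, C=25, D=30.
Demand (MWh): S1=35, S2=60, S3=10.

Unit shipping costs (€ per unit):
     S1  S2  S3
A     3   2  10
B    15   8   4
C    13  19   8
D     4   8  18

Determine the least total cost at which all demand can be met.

One minimum-cost allocation:
  A–S2: 10 × €2 = €20
  B–S2: 40 × €8 = €320
  C–S1: 15 × €13 = €195
  C–S3: 10 × €8 = €80
  D–S1: 20 × €4 = €80
  D–S2: 10 × €8 = €80
Total = 20 + 320 + 195 + 80 + 80 + 80 = €775.
(Supply check: A ships 10; B ships 40; C ships 25; D ships 30.)

775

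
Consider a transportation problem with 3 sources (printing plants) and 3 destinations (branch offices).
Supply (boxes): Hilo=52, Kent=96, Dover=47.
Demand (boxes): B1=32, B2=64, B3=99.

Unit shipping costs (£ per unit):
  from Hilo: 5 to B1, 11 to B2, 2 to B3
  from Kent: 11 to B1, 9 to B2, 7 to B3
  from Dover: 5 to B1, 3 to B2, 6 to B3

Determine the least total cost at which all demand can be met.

A cheapest plan:
  Hilo–B1: 32 × £5 = £160
  Hilo–B3: 20 × £2 = £40
  Kent–B2: 17 × £9 = £153
  Kent–B3: 79 × £7 = £553
  Dover–B2: 47 × £3 = £141
Total = 160 + 40 + 153 + 553 + 141 = £1047.
(Supply check: Hilo ships 52; Kent ships 96; Dover ships 47.)

1047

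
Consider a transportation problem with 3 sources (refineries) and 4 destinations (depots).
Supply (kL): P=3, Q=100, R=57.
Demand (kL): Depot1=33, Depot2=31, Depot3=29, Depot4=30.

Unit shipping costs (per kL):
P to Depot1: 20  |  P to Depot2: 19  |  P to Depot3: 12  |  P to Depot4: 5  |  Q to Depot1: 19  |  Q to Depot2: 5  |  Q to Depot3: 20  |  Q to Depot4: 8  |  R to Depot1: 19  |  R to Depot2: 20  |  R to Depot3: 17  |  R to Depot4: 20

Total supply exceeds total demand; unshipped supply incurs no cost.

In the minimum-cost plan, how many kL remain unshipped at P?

Minimum-cost shipments:
  P->Depot3: 3 × 12 = 36
  Q->Depot1: 33 × 19 = 627
  Q->Depot2: 31 × 5 = 155
  Q->Depot4: 30 × 8 = 240
  R->Depot3: 26 × 17 = 442
Total cost = 1500.
P ships 3 of its 3, leaving 0.

0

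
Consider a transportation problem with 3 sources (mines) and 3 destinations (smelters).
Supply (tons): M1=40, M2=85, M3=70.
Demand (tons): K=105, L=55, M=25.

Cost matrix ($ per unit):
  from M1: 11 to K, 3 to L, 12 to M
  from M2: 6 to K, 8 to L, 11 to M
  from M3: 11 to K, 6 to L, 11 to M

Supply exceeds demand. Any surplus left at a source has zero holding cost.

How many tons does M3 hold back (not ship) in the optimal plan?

10

Minimum-cost shipments:
  M1->L: 40 × $3 = $120
  M2->K: 85 × $6 = $510
  M3->K: 20 × $11 = $220
  M3->L: 15 × $6 = $90
  M3->M: 25 × $11 = $275
Total cost = $1215.
M3 ships 60 of its 70, leaving 10.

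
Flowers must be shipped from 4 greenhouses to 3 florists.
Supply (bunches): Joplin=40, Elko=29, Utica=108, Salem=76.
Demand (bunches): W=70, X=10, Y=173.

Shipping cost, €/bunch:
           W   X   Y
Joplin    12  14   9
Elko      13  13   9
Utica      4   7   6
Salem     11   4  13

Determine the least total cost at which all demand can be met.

2027

One minimum-cost allocation:
  Joplin to Y: 40 × €9 = €360
  Elko to Y: 29 × €9 = €261
  Utica to W: 70 × €4 = €280
  Utica to Y: 38 × €6 = €228
  Salem to X: 10 × €4 = €40
  Salem to Y: 66 × €13 = €858
Total = 360 + 261 + 280 + 228 + 40 + 858 = €2027.
(Supply check: Joplin ships 40; Elko ships 29; Utica ships 108; Salem ships 76.)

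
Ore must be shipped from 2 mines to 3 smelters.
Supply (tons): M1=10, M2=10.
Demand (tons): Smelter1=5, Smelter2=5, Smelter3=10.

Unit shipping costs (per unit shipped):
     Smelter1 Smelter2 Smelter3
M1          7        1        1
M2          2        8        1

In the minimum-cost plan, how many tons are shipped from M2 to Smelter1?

5

Optimal shipments:
  M1→Smelter2: 5 × 1 = 5
  M1→Smelter3: 5 × 1 = 5
  M2→Smelter1: 5 × 2 = 10
  M2→Smelter3: 5 × 1 = 5
Total cost = 25.
So M2→Smelter1 carries 5 tons.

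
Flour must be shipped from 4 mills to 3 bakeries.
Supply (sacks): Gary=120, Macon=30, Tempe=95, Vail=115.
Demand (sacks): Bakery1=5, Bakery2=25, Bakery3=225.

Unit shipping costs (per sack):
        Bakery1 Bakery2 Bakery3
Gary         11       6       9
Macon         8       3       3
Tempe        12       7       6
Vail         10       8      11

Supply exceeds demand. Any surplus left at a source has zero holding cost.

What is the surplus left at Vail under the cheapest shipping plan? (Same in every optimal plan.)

Minimum-cost shipments:
  Gary–Bakery2: 25 sacks
  Gary–Bakery3: 95 sacks
  Macon–Bakery3: 30 sacks
  Tempe–Bakery3: 95 sacks
  Vail–Bakery1: 5 sacks
  Vail–Bakery3: 5 sacks
Total cost = 1770.
Vail ships 10 of its 115, leaving 105.

105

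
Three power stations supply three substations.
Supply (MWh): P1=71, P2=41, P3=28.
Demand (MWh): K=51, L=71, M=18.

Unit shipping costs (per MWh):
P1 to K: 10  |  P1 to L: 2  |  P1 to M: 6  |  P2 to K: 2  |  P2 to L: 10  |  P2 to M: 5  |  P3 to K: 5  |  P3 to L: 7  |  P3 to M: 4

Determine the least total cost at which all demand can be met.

346

An optimal shipping plan:
  P1->L: 71 × 2 = 142
  P2->K: 41 × 2 = 82
  P3->K: 10 × 5 = 50
  P3->M: 18 × 4 = 72
Total = 142 + 82 + 50 + 72 = 346.
(Supply check: P1 ships 71; P2 ships 41; P3 ships 28.)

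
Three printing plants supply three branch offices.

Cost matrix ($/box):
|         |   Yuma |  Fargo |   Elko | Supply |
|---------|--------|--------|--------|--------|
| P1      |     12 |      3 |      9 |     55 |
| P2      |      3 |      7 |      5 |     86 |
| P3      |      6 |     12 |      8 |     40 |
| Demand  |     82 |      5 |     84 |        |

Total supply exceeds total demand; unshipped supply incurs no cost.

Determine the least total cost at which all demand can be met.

An optimal shipping plan:
  P1->Fargo: 5 × $3 = $15
  P1->Elko: 40 × $9 = $360
  P2->Yuma: 82 × $3 = $246
  P2->Elko: 4 × $5 = $20
  P3->Elko: 40 × $8 = $320
Total = 15 + 360 + 246 + 20 + 320 = $961.

961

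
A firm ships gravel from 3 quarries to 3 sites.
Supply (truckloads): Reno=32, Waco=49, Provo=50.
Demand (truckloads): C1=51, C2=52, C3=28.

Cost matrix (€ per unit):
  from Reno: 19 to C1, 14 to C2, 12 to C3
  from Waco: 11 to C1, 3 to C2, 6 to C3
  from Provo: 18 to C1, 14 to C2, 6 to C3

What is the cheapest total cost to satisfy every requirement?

1304

One minimum-cost allocation:
  Reno->C1: 29 × €19 = €551
  Reno->C2: 3 × €14 = €42
  Waco->C2: 49 × €3 = €147
  Provo->C1: 22 × €18 = €396
  Provo->C3: 28 × €6 = €168
Total = 551 + 42 + 147 + 396 + 168 = €1304.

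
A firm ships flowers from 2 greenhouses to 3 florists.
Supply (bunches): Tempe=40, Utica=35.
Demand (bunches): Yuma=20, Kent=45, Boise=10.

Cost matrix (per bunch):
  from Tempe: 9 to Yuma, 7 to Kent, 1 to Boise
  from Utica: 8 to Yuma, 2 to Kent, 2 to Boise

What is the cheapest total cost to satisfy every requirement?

330

An optimal shipping plan:
  Tempe→Yuma: 20 × 9 = 180
  Tempe→Kent: 10 × 7 = 70
  Tempe→Boise: 10 × 1 = 10
  Utica→Kent: 35 × 2 = 70
Total = 180 + 70 + 10 + 70 = 330.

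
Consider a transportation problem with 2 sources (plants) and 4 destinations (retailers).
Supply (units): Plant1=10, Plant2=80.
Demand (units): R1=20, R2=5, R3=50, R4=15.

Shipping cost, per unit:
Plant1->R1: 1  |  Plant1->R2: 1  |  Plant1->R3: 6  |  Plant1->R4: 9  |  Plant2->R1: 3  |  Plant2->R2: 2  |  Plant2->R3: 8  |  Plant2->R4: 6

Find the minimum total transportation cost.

An optimal shipping plan:
  Plant1→R1: 10 × 1 = 10
  Plant2→R1: 10 × 3 = 30
  Plant2→R2: 5 × 2 = 10
  Plant2→R3: 50 × 8 = 400
  Plant2→R4: 15 × 6 = 90
Total = 10 + 30 + 10 + 400 + 90 = 540.

540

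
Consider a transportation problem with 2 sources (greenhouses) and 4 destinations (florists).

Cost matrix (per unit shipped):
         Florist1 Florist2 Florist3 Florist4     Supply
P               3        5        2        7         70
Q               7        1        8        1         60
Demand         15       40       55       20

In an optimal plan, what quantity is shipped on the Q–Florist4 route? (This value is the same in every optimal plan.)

20

The minimum-cost plan:
  P→Florist1: 15 × 3 = 45
  P→Florist3: 55 × 2 = 110
  Q→Florist2: 40 × 1 = 40
  Q→Florist4: 20 × 1 = 20
Total cost = 215.
So Q→Florist4 carries 20 bunches.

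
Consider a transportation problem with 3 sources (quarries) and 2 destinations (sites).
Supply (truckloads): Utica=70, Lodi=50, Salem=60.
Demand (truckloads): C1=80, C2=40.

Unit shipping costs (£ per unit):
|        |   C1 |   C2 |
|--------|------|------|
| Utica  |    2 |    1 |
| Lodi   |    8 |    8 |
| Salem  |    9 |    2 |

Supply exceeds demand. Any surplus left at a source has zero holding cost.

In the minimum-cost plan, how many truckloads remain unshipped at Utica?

Minimum-cost shipments:
  Utica to C1: 70 × £2 = £140
  Lodi to C1: 10 × £8 = £80
  Salem to C2: 40 × £2 = £80
Total cost = £300.
Utica ships 70 of its 70, leaving 0.

0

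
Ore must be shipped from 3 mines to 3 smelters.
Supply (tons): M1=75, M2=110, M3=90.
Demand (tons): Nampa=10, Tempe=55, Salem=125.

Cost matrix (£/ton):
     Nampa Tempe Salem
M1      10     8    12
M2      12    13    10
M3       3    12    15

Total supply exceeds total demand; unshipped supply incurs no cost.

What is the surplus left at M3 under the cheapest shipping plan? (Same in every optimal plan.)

80

Minimum-cost shipments:
  M1–Tempe: 55 × £8 = £440
  M1–Salem: 15 × £12 = £180
  M2–Salem: 110 × £10 = £1100
  M3–Nampa: 10 × £3 = £30
Total cost = £1750.
M3 ships 10 of its 90, leaving 80.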